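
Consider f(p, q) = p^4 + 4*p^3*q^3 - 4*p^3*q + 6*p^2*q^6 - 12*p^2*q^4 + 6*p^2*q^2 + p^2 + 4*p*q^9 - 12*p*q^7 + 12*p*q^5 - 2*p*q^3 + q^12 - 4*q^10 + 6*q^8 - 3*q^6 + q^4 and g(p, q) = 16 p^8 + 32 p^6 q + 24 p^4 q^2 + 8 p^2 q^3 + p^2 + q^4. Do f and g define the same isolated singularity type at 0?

Yes.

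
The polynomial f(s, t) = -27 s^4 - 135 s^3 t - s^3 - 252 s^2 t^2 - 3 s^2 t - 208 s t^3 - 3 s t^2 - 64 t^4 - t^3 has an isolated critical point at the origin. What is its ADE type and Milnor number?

Type E_7, Milnor number mu = 7.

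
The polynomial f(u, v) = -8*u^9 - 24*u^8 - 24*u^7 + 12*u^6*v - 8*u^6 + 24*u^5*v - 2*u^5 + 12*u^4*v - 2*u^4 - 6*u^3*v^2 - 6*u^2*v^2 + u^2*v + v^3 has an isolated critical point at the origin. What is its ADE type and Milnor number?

Type D4, Milnor number mu = 4.

The Hessian of f at 0 is [[0, 0], [0, 0]] with rank 0, so corank 2. A Groebner basis of the Jacobian ideal J(f) in C{u,v} is {v^3, u^2 + 3*v^2, u*v}; counting standard monomials gives mu = 4. Corank 2; j^3 = v*(u^2 + v^2) splits into three distinct lines over C (the quadratic factor has nonzero discriminant), so D_4.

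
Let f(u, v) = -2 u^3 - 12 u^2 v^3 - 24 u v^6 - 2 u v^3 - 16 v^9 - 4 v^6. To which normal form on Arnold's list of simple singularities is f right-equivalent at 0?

E_{7}

The Hessian of f at 0 is [[0, 0], [0, 0]] with rank 0, so corank 2. A Groebner basis of the Jacobian ideal J(f) in C{u,v} is {u^3, u*v^2, 3*u^2 + v^3}; counting standard monomials gives mu = 7. Corank 2; j^3 = -2*u^3 is a perfect cube, so E-series; the 4-jet and mu = 7 give E_7.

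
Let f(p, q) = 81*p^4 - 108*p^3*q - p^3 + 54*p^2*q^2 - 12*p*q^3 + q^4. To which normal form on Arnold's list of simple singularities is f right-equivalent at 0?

The Hessian of f at 0 has rank 0. Corank 2; j^3 = -p^3 is a perfect cube, so E-series; the 4-jet and mu = 6 give E_6.

E_6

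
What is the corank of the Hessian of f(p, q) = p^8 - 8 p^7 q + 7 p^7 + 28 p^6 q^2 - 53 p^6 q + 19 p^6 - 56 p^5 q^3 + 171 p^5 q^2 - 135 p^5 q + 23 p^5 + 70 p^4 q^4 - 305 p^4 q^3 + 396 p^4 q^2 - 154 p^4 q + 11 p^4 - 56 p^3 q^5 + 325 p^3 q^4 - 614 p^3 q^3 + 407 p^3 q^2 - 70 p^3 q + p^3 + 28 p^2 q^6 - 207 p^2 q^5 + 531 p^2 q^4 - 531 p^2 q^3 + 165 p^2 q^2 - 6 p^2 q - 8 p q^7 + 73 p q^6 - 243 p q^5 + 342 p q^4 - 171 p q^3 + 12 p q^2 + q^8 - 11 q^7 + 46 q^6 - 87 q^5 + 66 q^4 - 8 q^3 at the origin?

2

The Hessian at 0 is [[0, 0], [0, 0]] of rank 0; hence corank 2.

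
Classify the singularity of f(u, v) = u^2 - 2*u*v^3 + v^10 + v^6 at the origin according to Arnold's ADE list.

A_9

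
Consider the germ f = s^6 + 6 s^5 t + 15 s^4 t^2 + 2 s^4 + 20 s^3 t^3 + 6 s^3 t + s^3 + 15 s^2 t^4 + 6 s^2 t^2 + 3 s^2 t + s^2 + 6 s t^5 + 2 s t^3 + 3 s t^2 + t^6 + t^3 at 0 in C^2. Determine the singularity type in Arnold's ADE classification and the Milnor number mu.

Type A_2, Milnor number mu = 2.

The Hessian of f at 0 is [[2, 0], [0, 0]] with rank 1, so corank 1. A Groebner basis of the Jacobian ideal J(f) in C{s,t} is {t^2, s}; counting standard monomials gives mu = 2. Corank 1: A-series; mu = 2 gives A_2.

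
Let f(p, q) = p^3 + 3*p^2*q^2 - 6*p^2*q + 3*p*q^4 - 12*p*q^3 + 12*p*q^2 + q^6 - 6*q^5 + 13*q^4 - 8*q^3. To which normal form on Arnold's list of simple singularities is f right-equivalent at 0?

The Hessian of f at 0 has rank 0. Corank 2; j^3 = (p - 2*q)^3 is a perfect cube, so E-series; the 4-jet and mu = 6 give E_6.

E6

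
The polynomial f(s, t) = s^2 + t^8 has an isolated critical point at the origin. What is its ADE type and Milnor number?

The Hessian of f at 0 has rank 1. Corank 1: A-series; mu = 7 gives A_7.

Type A_{7}, Milnor number mu = 7.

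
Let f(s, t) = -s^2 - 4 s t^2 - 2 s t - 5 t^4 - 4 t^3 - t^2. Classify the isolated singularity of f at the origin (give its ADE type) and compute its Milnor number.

Type A_3, Milnor number mu = 3.

The Hessian of f at 0 is [[-2, -2], [-2, -2]] with rank 1, so corank 1. A Groebner basis of the Jacobian ideal J(f) in C{s,t} is {s^2 + s/2 + t/2, s*t - s/2 - t/2, s/2 + t^2 + t/2}; counting standard monomials gives mu = 3. Corank 1: A-series; mu = 3 gives A_3.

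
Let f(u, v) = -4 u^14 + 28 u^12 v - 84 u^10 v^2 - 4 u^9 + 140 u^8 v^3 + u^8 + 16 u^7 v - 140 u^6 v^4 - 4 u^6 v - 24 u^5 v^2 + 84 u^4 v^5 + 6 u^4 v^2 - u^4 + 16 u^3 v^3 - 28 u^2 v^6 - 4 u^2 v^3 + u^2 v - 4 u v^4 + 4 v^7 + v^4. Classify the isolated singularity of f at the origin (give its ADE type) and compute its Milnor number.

The Hessian of f at 0 is [[0, 0], [0, 0]] with rank 0, so corank 2. A Groebner basis of the Jacobian ideal J(f) in C{u,v} is {u^3, u^2/4 + v^3, u*v}; counting standard monomials gives mu = 5. Corank 2; j^3 = u^2*v has shape L^2 M (L != M), so D-series; mu = 5 gives D_5.

Type D_{5}, Milnor number mu = 5.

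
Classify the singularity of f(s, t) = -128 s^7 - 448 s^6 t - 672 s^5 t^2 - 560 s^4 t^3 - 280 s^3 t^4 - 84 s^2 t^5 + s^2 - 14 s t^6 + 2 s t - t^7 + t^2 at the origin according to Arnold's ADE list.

A_6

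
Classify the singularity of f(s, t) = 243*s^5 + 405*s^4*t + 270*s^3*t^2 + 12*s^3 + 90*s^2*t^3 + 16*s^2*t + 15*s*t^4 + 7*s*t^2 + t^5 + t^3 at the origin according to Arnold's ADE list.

The Hessian of f at 0 has rank 0. Corank 2; j^3 = (2*s + t)^2*(3*s + t) has shape L^2 M (L != M), so D-series; mu = 6 gives D_6.

D_6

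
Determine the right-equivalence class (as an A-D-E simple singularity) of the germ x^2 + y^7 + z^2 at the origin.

A6

The Hessian of f at 0 has rank 2. Corank 1: A-series; mu = 6 gives A_6.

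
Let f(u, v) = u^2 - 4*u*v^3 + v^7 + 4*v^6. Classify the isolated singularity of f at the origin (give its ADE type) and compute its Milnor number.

Type A6, Milnor number mu = 6.

The Hessian of f at 0 is [[2, 0], [0, 0]] with rank 1, so corank 1. A Groebner basis of the Jacobian ideal J(f) in C{u,v} is {-u/2 + v^3, u^2}; counting standard monomials gives mu = 6. Corank 1: A-series; mu = 6 gives A_6.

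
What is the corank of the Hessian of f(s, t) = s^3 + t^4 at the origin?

Hessian at 0 has rank 0.

2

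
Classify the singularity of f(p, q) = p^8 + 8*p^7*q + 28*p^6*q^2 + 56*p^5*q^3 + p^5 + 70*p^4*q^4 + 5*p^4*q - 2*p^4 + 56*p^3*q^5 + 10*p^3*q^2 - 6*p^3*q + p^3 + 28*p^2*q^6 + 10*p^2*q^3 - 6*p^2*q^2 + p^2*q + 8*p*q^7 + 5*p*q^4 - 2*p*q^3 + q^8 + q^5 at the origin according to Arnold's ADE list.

D_9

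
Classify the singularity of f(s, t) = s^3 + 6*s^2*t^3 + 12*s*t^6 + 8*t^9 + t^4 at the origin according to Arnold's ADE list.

The Hessian of f at 0 is [[0, 0], [0, 0]] with rank 0, so corank 2. A Groebner basis of the Jacobian ideal J(f) in C{s,t} is {t^3, s^2}; counting standard monomials gives mu = 6. Corank 2; j^3 = s^3 is a perfect cube, so E-series; the 4-jet and mu = 6 give E_6.

E6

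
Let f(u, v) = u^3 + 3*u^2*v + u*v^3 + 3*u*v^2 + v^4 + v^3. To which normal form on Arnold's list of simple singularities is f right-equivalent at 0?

The Hessian of f at 0 is [[0, 0], [0, 0]] with rank 0, so corank 2. A Groebner basis of the Jacobian ideal J(f) in C{u,v} is {u^3 + 3*u^2*v + 6*u^2 + 12*u*v + 6*v^2, -3*u^2 + u*v^2 - 6*u*v - 3*v^2, 3*u^2 + 6*u*v + v^3 + 3*v^2}; counting standard monomials gives mu = 7. Corank 2; j^3 = (u + v)^3 is a perfect cube, so E-series; the 4-jet and mu = 7 give E_7.

E7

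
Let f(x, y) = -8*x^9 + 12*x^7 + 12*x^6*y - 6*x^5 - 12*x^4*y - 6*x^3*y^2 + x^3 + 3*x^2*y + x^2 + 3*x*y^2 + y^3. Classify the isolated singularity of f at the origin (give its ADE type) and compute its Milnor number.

Type A_{2}, Milnor number mu = 2.

The Hessian of f at 0 is [[2, 0], [0, 0]] with rank 1, so corank 1. A Groebner basis of the Jacobian ideal J(f) in C{x,y} is {y^2, x}; counting standard monomials gives mu = 2. Corank 1: A-series; mu = 2 gives A_2.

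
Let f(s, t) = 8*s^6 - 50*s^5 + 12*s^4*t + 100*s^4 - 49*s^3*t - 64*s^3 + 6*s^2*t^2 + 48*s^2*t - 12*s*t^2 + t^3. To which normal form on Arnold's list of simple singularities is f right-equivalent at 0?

E7

The Hessian of f at 0 is [[0, 0], [0, 0]] with rank 0, so corank 2. A Groebner basis of the Jacobian ideal J(f) in C{s,t} is {-196608*s^2/215 + 98304*s*t/215 + t^4 + 64*t^3/215 - 12288*t^2/215, s^3 - 1104*s^2/215 + 552*s*t/215 - 3*t^3/215 - 69*t^2/215, s^2*t - 576*s^2/43 + 288*s*t/43 - 5*t^3/86 - 36*t^2/43, -5632*s^2/215 + s*t^2 + 2816*s*t/215 - 623*t^3/2580 - 352*t^2/215}; counting standard monomials gives mu = 7. Corank 2; j^3 = -(4*s - t)^3 is a perfect cube, so E-series; the 4-jet and mu = 7 give E_7.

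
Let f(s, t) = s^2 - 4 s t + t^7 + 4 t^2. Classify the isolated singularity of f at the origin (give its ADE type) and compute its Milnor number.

The Hessian of f at 0 has rank 1. Corank 1: A-series; mu = 6 gives A_6.

Type A_{6}, Milnor number mu = 6.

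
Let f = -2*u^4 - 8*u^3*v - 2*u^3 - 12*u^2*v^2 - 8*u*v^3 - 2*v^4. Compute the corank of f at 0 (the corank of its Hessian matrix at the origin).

2

The Hessian at 0 is [[0, 0], [0, 0]] of rank 0; hence corank 2.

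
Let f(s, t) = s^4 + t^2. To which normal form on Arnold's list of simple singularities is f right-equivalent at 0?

The Hessian of f at 0 is [[0, 0], [0, 2]] with rank 1, so corank 1. A Groebner basis of the Jacobian ideal J(f) in C{s,t} is {s^3, t}; counting standard monomials gives mu = 3. Corank 1: A-series; mu = 3 gives A_3.

A3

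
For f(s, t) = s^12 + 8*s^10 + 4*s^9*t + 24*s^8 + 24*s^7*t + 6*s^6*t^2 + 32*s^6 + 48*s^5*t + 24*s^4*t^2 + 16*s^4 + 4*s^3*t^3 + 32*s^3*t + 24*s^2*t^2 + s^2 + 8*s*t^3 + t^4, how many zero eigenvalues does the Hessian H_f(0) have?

Hessian at 0 has rank 1.

1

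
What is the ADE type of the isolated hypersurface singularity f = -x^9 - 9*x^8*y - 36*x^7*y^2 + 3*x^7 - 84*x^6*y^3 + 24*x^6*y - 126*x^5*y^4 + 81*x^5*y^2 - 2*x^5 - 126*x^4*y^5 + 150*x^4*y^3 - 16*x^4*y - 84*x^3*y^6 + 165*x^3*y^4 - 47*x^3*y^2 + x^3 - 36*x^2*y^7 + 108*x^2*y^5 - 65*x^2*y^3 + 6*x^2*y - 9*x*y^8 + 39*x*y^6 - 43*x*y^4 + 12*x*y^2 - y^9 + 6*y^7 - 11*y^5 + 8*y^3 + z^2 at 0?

E8

The Hessian of f at 0 has rank 1. Corank 2; j^3 = (x + 2*y)^3 is a perfect cube, so E-series; the 5-jet and mu = 8 give E_8.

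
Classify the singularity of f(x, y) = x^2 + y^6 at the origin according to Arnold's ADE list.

The Hessian of f at 0 has rank 1. Corank 1: A-series; mu = 5 gives A_5.

A5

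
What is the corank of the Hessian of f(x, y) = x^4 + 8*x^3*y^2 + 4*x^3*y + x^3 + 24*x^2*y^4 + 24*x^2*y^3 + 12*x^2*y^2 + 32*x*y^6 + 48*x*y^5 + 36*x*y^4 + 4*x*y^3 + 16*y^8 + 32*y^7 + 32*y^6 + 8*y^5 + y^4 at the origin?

2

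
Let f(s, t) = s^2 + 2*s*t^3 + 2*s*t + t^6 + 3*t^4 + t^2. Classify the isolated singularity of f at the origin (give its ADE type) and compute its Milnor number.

Type A3, Milnor number mu = 3.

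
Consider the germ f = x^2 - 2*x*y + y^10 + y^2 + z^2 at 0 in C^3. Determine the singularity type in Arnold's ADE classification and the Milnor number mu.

Type A_{9}, Milnor number mu = 9.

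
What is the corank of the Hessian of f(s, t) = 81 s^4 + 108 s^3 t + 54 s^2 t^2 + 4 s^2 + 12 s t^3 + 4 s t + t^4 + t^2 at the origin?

1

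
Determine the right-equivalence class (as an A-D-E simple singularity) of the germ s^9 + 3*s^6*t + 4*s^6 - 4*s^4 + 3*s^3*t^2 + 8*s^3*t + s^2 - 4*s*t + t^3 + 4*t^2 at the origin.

The Hessian of f at 0 is [[2, -4], [-4, 8]] with rank 1, so corank 1. A Groebner basis of the Jacobian ideal J(f) in C{s,t} is {t^2, s - 2*t}; counting standard monomials gives mu = 2. Corank 1: A-series; mu = 2 gives A_2.

A2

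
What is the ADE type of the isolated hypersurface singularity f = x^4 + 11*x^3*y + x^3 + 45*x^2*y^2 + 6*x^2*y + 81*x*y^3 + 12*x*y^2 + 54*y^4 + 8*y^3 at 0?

The Hessian of f at 0 has rank 0. Corank 2; j^3 = (x + 2*y)^3 is a perfect cube, so E-series; the 4-jet and mu = 7 give E_7.

E_7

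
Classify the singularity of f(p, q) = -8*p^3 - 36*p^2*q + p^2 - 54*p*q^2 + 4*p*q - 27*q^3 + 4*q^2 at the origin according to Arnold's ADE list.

The Hessian of f at 0 has rank 1. Corank 1: A-series; mu = 2 gives A_2.

A2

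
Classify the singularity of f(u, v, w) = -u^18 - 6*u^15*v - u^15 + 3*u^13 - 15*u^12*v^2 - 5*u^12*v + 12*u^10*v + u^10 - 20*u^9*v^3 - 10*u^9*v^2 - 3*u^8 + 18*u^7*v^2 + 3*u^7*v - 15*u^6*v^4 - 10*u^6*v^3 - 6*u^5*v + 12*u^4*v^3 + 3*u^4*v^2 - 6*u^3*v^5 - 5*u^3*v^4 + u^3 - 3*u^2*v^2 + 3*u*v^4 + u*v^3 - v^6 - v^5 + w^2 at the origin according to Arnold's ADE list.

E_{7}

The Hessian of f at 0 has rank 1. Corank 2; j^3 = u^3 is a perfect cube, so E-series; the 4-jet and mu = 7 give E_7.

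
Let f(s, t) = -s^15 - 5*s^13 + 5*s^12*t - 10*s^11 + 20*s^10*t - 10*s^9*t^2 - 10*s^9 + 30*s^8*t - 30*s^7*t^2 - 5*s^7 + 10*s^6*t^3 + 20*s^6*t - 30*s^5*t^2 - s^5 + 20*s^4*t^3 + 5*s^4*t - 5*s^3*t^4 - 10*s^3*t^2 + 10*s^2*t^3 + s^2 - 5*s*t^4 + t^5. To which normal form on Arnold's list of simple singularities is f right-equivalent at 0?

The Hessian of f at 0 has rank 1. Corank 1: A-series; mu = 4 gives A_4.

A_{4}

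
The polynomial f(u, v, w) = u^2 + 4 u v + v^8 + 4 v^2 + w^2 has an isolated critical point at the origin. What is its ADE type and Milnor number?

The Hessian of f at 0 has rank 2. Corank 1: A-series; mu = 7 gives A_7.

Type A_{7}, Milnor number mu = 7.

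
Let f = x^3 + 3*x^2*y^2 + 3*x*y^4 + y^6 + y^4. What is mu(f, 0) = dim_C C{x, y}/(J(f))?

6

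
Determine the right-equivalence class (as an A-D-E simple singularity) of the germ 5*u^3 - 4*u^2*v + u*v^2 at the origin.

The Hessian of f at 0 has rank 0. Corank 2; j^3 = u*(5*u^2 - 4*u*v + v^2) splits into three distinct lines over C (the quadratic factor has nonzero discriminant), so D_4.

D_{4}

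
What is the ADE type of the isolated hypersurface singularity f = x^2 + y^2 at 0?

A_1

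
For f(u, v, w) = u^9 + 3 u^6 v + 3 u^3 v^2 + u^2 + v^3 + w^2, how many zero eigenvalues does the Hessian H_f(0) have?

1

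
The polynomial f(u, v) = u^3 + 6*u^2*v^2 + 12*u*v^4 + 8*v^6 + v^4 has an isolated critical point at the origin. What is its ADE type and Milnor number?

The Hessian of f at 0 is [[0, 0], [0, 0]] with rank 0, so corank 2. A Groebner basis of the Jacobian ideal J(f) in C{u,v} is {u^3, u^2*v, u^2/4 + u*v^2, v^3}; counting standard monomials gives mu = 6. Corank 2; j^3 = u^3 is a perfect cube, so E-series; the 4-jet and mu = 6 give E_6.

Type E_6, Milnor number mu = 6.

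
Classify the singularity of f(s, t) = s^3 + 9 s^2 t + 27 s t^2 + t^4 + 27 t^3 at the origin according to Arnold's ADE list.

The Hessian of f at 0 has rank 0. Corank 2; j^3 = (s + 3*t)^3 is a perfect cube, so E-series; the 4-jet and mu = 6 give E_6.

E6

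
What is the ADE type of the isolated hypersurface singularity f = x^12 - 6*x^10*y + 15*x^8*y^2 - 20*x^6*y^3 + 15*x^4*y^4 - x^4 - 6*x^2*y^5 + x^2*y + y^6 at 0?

The Hessian of f at 0 has rank 0. Corank 2; j^3 = x^2*y has shape L^2 M (L != M), so D-series; mu = 7 gives D_7.

D7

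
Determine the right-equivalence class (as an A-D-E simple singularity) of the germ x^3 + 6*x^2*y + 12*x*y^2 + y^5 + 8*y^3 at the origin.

E8

The Hessian of f at 0 has rank 0. Corank 2; j^3 = (x + 2*y)^3 is a perfect cube, so E-series; the 5-jet and mu = 8 give E_8.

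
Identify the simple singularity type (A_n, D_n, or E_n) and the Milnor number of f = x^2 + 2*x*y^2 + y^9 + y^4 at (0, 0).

Type A_8, Milnor number mu = 8.

The Hessian of f at 0 is [[2, 0], [0, 0]] with rank 1, so corank 1. A Groebner basis of the Jacobian ideal J(f) in C{x,y} is {x^4, x + y^2}; counting standard monomials gives mu = 8. Corank 1: A-series; mu = 8 gives A_8.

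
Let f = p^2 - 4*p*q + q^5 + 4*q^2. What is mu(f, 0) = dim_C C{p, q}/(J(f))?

4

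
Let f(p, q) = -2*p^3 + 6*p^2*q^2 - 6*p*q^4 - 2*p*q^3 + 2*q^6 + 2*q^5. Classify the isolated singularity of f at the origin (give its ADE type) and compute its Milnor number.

Type E_7, Milnor number mu = 7.

The Hessian of f at 0 has rank 0. Corank 2; j^3 = -2*p^3 is a perfect cube, so E-series; the 4-jet and mu = 7 give E_7.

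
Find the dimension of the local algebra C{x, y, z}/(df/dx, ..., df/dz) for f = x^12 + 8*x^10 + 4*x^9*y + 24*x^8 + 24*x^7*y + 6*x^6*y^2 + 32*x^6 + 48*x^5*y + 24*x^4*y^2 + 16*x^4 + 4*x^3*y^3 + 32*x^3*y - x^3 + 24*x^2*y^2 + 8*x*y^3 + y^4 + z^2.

The Hessian of f at 0 is [[0, 0, 0], [0, 0, 0], [0, 0, 2]] with rank 1, so corank 2. A Groebner basis of the Jacobian ideal J(f) in C{x,y,z} is {y^4, x*y^2 + y^3/6, x^2, z}; counting standard monomials gives mu = 6. Corank 2; j^3 = -x^3 is a perfect cube, so E-series; the 4-jet and mu = 6 give E_6.

6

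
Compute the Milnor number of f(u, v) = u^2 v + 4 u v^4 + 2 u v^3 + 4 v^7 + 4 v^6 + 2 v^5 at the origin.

The Hessian of f at 0 is [[0, 0], [0, 0]] with rank 0, so corank 2. A Groebner basis of the Jacobian ideal J(f) in C{u,v} is {u^3, u^2*v, -u^2/4 + u*v^2, -u^2/2 + u*v + v^3}; counting standard monomials gives mu = 6. Corank 2; j^3 = u^2*v has shape L^2 M (L != M), so D-series; mu = 6 gives D_6.

6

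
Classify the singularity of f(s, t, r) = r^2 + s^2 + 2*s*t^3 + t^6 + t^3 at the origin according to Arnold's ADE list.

The Hessian of f at 0 has rank 2. Corank 1: A-series; mu = 2 gives A_2.

A_{2}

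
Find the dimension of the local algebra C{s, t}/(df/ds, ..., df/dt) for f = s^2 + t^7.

The Hessian of f at 0 has rank 1. Corank 1: A-series; mu = 6 gives A_6.

6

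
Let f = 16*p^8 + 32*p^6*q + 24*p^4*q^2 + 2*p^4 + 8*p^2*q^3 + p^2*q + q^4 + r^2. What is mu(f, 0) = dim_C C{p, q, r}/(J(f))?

5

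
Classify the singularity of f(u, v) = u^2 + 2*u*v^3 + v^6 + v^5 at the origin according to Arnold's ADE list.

A_4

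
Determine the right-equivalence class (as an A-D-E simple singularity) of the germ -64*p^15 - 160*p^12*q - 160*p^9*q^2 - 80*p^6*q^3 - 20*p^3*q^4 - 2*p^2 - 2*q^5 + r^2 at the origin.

The Hessian of f at 0 is [[-4, 0, 0], [0, 0, 0], [0, 0, 2]] with rank 2, so corank 1. A Groebner basis of the Jacobian ideal J(f) in C{p,q,r} is {q^4, p, r}; counting standard monomials gives mu = 4. Corank 1: A-series; mu = 4 gives A_4.

A_4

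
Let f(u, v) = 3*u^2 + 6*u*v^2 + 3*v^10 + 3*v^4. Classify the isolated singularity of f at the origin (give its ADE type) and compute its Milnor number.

Type A_9, Milnor number mu = 9.

The Hessian of f at 0 has rank 1. Corank 1: A-series; mu = 9 gives A_9.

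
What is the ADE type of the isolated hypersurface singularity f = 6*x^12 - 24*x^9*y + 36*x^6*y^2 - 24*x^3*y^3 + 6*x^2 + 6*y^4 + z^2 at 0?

The Hessian of f at 0 has rank 2. Corank 1: A-series; mu = 3 gives A_3.

A3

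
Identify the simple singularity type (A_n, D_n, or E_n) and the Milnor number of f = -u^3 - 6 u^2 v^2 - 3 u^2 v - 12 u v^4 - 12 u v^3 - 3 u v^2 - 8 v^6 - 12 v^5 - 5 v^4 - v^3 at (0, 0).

Type E6, Milnor number mu = 6.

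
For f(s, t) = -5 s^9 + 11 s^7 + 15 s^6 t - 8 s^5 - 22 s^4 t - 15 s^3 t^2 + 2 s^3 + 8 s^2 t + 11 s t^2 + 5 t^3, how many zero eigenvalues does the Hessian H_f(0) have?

2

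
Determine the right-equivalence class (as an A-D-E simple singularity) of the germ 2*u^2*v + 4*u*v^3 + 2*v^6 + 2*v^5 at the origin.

The Hessian of f at 0 has rank 0. Corank 2; j^3 = 2*u^2*v has shape L^2 M (L != M), so D-series; mu = 7 gives D_7.

D7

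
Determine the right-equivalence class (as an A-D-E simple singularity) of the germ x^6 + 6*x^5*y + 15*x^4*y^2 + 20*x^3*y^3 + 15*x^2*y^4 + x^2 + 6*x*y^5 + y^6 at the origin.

A_5

The Hessian of f at 0 is [[2, 0], [0, 0]] with rank 1, so corank 1. A Groebner basis of the Jacobian ideal J(f) in C{x,y} is {y^5, x}; counting standard monomials gives mu = 5. Corank 1: A-series; mu = 5 gives A_5.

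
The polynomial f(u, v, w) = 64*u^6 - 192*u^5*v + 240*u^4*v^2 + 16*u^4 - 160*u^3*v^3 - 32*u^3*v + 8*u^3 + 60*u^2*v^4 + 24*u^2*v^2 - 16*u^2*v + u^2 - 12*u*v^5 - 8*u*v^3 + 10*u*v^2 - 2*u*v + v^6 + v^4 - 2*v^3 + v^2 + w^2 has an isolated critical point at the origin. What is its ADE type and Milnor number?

The Hessian of f at 0 has rank 2. Corank 1: A-series; mu = 5 gives A_5.

Type A5, Milnor number mu = 5.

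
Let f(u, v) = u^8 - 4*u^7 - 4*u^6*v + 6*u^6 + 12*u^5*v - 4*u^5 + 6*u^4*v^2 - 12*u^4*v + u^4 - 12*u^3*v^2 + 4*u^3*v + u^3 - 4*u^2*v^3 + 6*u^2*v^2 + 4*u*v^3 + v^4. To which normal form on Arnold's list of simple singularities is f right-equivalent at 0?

The Hessian of f at 0 is [[0, 0], [0, 0]] with rank 0, so corank 2. A Groebner basis of the Jacobian ideal J(f) in C{u,v} is {v^4, u*v^2 + v^3/3, u^2}; counting standard monomials gives mu = 6. Corank 2; j^3 = u^3 is a perfect cube, so E-series; the 4-jet and mu = 6 give E_6.

E6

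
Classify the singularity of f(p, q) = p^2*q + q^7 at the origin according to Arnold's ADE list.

The Hessian of f at 0 has rank 0. Corank 2; j^3 = p^2*q has shape L^2 M (L != M), so D-series; mu = 8 gives D_8.

D_8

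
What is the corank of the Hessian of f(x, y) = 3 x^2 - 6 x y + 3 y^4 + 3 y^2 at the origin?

Hessian at 0 has rank 1.

1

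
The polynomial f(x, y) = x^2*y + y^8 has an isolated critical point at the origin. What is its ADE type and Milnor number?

Type D9, Milnor number mu = 9.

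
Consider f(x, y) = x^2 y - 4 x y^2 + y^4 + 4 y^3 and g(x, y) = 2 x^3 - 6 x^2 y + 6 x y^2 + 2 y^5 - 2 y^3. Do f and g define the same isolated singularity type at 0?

No.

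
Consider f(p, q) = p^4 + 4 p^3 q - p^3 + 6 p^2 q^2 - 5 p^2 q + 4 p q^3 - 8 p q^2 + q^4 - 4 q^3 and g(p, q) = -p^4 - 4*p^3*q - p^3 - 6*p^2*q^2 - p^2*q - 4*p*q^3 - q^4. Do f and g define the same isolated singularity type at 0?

Yes.

The Hessian of f at 0 is [[0, 0], [0, 0]] with rank 0, so corank 2. A Groebner basis of the Jacobian ideal J(f) in C{p,q} is {p*q^2 - p*q/2 - q^2, p*q/4 + q^3 + q^2/2, p^2 + 3*p*q + 2*q^2}; counting standard monomials gives mu = 5. Corank 2; j^3 = -(p + q)*(p + 2*q)^2 has shape L^2 M (L != M), so D-series; mu = 5 gives D_5. The Hessian of g at 0 is [[0, 0], [0, 0]] with rank 0, so corank 2. A Groebner basis of the Jacobian ideal J(g) in C{p,q} is {p*q^2, -p*q/4 + q^3, p^2 + p*q}; counting standard monomials gives mu = 5. Corank 2; j^3 = -p^2*(p + q) has shape L^2 M (L != M), so D-series; mu = 5 gives D_5. Both have type D_5, hence right-equivalent.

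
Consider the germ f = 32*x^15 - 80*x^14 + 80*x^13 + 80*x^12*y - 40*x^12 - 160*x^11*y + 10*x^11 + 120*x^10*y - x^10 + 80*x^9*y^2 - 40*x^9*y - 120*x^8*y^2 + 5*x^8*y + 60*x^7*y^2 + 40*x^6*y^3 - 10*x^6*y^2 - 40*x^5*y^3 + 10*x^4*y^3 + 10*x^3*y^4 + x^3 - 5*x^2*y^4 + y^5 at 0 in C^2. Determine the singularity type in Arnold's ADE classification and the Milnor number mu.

Type E_{8}, Milnor number mu = 8.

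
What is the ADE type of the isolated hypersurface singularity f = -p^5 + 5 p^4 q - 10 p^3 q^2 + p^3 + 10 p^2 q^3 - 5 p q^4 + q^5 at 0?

The Hessian of f at 0 has rank 0. Corank 2; j^3 = p^3 is a perfect cube, so E-series; the 5-jet and mu = 8 give E_8.

E_{8}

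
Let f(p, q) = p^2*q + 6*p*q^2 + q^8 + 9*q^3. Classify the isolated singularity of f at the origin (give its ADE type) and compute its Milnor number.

Type D9, Milnor number mu = 9.

The Hessian of f at 0 has rank 0. Corank 2; j^3 = q*(p + 3*q)^2 has shape L^2 M (L != M), so D-series; mu = 9 gives D_9.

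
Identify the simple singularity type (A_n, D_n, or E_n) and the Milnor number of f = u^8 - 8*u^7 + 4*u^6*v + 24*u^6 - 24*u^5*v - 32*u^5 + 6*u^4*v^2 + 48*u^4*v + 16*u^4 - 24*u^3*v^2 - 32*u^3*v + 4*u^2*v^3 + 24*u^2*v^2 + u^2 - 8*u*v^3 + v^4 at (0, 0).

The Hessian of f at 0 has rank 1. Corank 1: A-series; mu = 3 gives A_3.

Type A_3, Milnor number mu = 3.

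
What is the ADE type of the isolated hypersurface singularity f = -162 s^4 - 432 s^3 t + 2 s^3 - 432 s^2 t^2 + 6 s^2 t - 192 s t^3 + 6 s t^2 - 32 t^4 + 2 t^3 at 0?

E_6

The Hessian of f at 0 has rank 0. Corank 2; j^3 = 2*(s + t)^3 is a perfect cube, so E-series; the 4-jet and mu = 6 give E_6.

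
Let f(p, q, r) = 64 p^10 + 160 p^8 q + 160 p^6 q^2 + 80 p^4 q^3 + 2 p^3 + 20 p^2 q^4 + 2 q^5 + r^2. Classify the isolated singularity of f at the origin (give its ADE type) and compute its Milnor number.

Type E_8, Milnor number mu = 8.

The Hessian of f at 0 has rank 1. Corank 2; j^3 = 2*p^3 is a perfect cube, so E-series; the 5-jet and mu = 8 give E_8.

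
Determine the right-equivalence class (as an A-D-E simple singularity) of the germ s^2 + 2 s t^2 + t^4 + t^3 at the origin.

The Hessian of f at 0 has rank 1. Corank 1: A-series; mu = 2 gives A_2.

A2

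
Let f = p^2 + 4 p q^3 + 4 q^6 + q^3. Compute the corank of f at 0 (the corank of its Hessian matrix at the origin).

1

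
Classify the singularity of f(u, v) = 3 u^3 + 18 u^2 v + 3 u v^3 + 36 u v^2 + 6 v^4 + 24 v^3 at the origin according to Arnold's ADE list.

The Hessian of f at 0 is [[0, 0], [0, 0]] with rank 0, so corank 2. A Groebner basis of the Jacobian ideal J(f) in C{u,v} is {u^3 + 6*u^2*v + 48*u^2 + 192*u*v + 192*v^2, -6*u^2 + u*v^2 - 24*u*v - 24*v^2, 3*u^2 + 12*u*v + v^3 + 12*v^2}; counting standard monomials gives mu = 7. Corank 2; j^3 = 3*(u + 2*v)^3 is a perfect cube, so E-series; the 4-jet and mu = 7 give E_7.

E_{7}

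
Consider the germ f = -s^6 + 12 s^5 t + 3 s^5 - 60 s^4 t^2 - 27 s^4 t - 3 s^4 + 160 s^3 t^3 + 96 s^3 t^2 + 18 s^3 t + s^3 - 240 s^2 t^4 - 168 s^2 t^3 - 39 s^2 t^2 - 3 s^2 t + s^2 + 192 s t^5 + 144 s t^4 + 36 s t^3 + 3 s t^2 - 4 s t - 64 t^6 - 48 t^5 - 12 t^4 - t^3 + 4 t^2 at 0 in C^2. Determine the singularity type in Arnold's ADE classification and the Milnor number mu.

Type A_2, Milnor number mu = 2.

The Hessian of f at 0 is [[2, -4], [-4, 8]] with rank 1, so corank 1. A Groebner basis of the Jacobian ideal J(f) in C{s,t} is {t^2, s - 2*t}; counting standard monomials gives mu = 2. Corank 1: A-series; mu = 2 gives A_2.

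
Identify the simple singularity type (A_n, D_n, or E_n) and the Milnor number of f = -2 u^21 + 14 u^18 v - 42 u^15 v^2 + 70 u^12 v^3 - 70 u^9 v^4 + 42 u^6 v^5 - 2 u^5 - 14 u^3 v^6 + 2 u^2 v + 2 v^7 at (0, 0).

Type D_{8}, Milnor number mu = 8.

The Hessian of f at 0 has rank 0. Corank 2; j^3 = 2*u^2*v has shape L^2 M (L != M), so D-series; mu = 8 gives D_8.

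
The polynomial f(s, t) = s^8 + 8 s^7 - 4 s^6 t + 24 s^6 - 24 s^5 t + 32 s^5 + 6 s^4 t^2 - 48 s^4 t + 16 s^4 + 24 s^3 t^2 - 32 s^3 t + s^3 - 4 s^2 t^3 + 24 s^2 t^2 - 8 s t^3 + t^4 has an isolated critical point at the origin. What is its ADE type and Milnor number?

The Hessian of f at 0 has rank 0. Corank 2; j^3 = s^3 is a perfect cube, so E-series; the 4-jet and mu = 6 give E_6.

Type E_6, Milnor number mu = 6.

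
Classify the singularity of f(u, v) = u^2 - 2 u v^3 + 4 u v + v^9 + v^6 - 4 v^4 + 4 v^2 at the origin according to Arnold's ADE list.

A_{8}

The Hessian of f at 0 has rank 1. Corank 1: A-series; mu = 8 gives A_8.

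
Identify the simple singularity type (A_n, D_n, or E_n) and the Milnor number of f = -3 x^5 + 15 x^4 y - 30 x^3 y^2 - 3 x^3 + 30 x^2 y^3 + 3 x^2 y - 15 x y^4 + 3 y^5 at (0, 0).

The Hessian of f at 0 is [[0, 0], [0, 0]] with rank 0, so corank 2. A Groebner basis of the Jacobian ideal J(f) in C{x,y} is {x*y/5 + y^4, x*y^2, x^2 - x*y}; counting standard monomials gives mu = 6. Corank 2; j^3 = -3*x^2*(x - y) has shape L^2 M (L != M), so D-series; mu = 6 gives D_6.

Type D_{6}, Milnor number mu = 6.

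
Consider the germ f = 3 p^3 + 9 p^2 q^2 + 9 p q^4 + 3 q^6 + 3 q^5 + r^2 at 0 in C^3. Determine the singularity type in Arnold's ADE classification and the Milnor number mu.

The Hessian of f at 0 has rank 1. Corank 2; j^3 = 3*p^3 is a perfect cube, so E-series; the 5-jet and mu = 8 give E_8.

Type E_{8}, Milnor number mu = 8.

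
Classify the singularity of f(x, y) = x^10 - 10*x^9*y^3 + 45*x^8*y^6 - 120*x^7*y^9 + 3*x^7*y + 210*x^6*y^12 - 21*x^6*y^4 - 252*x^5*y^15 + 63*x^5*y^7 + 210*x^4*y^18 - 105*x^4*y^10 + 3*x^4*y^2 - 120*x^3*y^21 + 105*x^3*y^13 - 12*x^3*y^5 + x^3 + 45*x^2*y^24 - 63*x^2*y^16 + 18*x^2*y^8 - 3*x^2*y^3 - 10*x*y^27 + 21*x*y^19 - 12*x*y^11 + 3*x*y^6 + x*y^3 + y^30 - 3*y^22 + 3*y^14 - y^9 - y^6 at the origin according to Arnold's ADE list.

The Hessian of f at 0 has rank 0. Corank 2; j^3 = x^3 is a perfect cube, so E-series; the 4-jet and mu = 7 give E_7.

E_{7}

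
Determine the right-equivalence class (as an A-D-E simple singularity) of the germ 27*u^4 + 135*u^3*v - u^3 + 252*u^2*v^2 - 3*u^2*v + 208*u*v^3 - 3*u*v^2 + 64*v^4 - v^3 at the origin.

E_7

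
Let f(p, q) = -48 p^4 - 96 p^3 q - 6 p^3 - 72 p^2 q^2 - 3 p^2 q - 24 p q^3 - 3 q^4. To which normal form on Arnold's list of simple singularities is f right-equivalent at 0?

The Hessian of f at 0 is [[0, 0], [0, 0]] with rank 0, so corank 2. A Groebner basis of the Jacobian ideal J(f) in C{p,q} is {p*q^2, -p*q/8 + q^3, p^2 + p*q/2}; counting standard monomials gives mu = 5. Corank 2; j^3 = -3*p^2*(2*p + q) has shape L^2 M (L != M), so D-series; mu = 5 gives D_5.

D_{5}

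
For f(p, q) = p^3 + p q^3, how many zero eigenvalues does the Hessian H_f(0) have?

Hessian at 0 has rank 0.

2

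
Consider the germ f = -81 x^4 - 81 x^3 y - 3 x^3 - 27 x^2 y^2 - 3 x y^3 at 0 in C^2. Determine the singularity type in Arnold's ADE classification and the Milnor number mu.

Type E_7, Milnor number mu = 7.

The Hessian of f at 0 is [[0, 0], [0, 0]] with rank 0, so corank 2. A Groebner basis of the Jacobian ideal J(f) in C{x,y} is {x^2/3 + y^4 + y^3/9, x^3, x^2*y - x^2/9 - y^3/27, 2*x^2/3 + x*y^2 + 2*y^3/9}; counting standard monomials gives mu = 7. Corank 2; j^3 = -3*x^3 is a perfect cube, so E-series; the 4-jet and mu = 7 give E_7.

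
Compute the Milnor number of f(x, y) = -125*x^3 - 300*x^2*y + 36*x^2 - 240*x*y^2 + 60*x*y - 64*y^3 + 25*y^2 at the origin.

2

The Hessian of f at 0 is [[72, 60], [60, 50]] with rank 1, so corank 1. A Groebner basis of the Jacobian ideal J(f) in C{x,y} is {y^2, x + 5*y/6}; counting standard monomials gives mu = 2. Corank 1: A-series; mu = 2 gives A_2.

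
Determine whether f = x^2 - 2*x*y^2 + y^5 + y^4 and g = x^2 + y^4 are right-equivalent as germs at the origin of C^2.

No.

The Hessian of f at 0 has rank 1. Corank 1: A-series; mu = 4 gives A_4. The Hessian of g at 0 has rank 1. Corank 1: A-series; mu = 3 gives A_3. f is A_4 but g is A_3, hence not right-equivalent.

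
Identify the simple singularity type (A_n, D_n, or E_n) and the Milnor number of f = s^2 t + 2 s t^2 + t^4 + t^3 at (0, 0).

Type D_{5}, Milnor number mu = 5.

The Hessian of f at 0 has rank 0. Corank 2; j^3 = t*(s + t)^2 has shape L^2 M (L != M), so D-series; mu = 5 gives D_5.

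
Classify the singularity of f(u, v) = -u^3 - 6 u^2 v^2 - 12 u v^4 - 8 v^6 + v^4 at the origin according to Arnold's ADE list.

The Hessian of f at 0 has rank 0. Corank 2; j^3 = -u^3 is a perfect cube, so E-series; the 4-jet and mu = 6 give E_6.

E_6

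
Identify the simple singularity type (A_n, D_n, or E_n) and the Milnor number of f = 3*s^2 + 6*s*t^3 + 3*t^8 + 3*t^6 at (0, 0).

The Hessian of f at 0 has rank 1. Corank 1: A-series; mu = 7 gives A_7.

Type A7, Milnor number mu = 7.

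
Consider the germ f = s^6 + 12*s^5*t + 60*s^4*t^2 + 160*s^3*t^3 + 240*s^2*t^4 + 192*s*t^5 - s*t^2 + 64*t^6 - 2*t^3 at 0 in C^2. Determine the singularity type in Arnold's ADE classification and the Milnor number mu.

Type D_{7}, Milnor number mu = 7.

The Hessian of f at 0 has rank 0. Corank 2; j^3 = -t^2*(s + 2*t) has shape L^2 M (L != M), so D-series; mu = 7 gives D_7.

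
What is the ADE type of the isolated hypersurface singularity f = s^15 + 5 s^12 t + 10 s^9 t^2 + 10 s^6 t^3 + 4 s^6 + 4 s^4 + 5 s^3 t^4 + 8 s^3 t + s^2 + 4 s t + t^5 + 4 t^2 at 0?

A_4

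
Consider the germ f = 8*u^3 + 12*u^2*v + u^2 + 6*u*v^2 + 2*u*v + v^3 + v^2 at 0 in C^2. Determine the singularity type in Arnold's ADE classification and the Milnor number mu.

Type A_2, Milnor number mu = 2.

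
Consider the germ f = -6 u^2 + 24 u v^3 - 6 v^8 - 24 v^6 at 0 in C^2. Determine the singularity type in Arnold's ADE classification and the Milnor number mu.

Type A_7, Milnor number mu = 7.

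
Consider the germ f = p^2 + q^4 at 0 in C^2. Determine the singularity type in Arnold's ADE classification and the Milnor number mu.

Type A3, Milnor number mu = 3.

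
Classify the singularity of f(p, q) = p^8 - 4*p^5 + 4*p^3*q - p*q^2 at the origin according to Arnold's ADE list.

D_9

The Hessian of f at 0 has rank 0. Corank 2; j^3 = -p*q^2 has shape L^2 M (L != M), so D-series; mu = 9 gives D_9.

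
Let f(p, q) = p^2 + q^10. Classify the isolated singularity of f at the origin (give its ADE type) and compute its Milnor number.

Type A_9, Milnor number mu = 9.

The Hessian of f at 0 has rank 1. Corank 1: A-series; mu = 9 gives A_9.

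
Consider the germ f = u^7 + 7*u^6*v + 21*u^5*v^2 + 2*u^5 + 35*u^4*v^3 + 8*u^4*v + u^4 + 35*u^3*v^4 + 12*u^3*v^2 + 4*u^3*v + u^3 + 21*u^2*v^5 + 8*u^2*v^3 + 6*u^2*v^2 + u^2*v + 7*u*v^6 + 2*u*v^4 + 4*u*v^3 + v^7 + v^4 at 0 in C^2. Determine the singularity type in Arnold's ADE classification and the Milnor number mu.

Type D_{5}, Milnor number mu = 5.

The Hessian of f at 0 has rank 0. Corank 2; j^3 = u^2*(u + v) has shape L^2 M (L != M), so D-series; mu = 5 gives D_5.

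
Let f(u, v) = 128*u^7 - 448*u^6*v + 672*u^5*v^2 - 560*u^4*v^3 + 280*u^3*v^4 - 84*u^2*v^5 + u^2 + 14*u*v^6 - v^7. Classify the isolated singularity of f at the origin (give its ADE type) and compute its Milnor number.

Type A_6, Milnor number mu = 6.

The Hessian of f at 0 is [[2, 0], [0, 0]] with rank 1, so corank 1. A Groebner basis of the Jacobian ideal J(f) in C{u,v} is {v^6, u}; counting standard monomials gives mu = 6. Corank 1: A-series; mu = 6 gives A_6.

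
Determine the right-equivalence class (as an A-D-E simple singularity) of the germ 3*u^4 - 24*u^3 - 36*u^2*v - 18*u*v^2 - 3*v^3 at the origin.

The Hessian of f at 0 is [[0, 0], [0, 0]] with rank 0, so corank 2. A Groebner basis of the Jacobian ideal J(f) in C{u,v} is {v^4, u*v^2 + v^3/3, u^2 + u*v + v^2/4}; counting standard monomials gives mu = 6. Corank 2; j^3 = -3*(2*u + v)^3 is a perfect cube, so E-series; the 4-jet and mu = 6 give E_6.

E_6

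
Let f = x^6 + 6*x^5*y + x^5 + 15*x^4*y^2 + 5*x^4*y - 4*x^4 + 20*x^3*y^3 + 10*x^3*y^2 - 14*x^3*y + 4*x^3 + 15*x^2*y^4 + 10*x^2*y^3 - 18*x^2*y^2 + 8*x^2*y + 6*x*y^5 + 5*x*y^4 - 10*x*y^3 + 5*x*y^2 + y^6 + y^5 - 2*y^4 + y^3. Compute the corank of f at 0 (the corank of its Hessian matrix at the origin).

2

The Hessian at 0 is [[0, 0], [0, 0]] of rank 0; hence corank 2.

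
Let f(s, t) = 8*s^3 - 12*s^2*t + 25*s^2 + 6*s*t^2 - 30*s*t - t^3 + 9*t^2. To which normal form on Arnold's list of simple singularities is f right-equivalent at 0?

The Hessian of f at 0 has rank 1. Corank 1: A-series; mu = 2 gives A_2.

A_2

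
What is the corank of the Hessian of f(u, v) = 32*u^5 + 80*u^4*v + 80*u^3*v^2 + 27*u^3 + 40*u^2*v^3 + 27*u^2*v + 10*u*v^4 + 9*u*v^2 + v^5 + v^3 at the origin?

Hessian at 0 has rank 0.

2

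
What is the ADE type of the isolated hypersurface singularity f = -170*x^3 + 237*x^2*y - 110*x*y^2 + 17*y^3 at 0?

The Hessian of f at 0 is [[0, 0], [0, 0]] with rank 0, so corank 2. A Groebner basis of the Jacobian ideal J(f) in C{x,y} is {y^3, x^2 - 13*y^2/69, x*y - 10*y^2/23}; counting standard monomials gives mu = 4. Corank 2; j^3 = -(2*x - y)*(85*x^2 - 76*x*y + 17*y^2) splits into three distinct lines over C (the quadratic factor has nonzero discriminant), so D_4.

D_4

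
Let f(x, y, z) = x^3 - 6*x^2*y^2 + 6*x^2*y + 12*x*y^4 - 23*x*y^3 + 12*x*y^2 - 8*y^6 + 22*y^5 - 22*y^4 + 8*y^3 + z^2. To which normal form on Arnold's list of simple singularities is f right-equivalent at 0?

E7

The Hessian of f at 0 has rank 1. Corank 2; j^3 = (x + 2*y)^3 is a perfect cube, so E-series; the 4-jet and mu = 7 give E_7.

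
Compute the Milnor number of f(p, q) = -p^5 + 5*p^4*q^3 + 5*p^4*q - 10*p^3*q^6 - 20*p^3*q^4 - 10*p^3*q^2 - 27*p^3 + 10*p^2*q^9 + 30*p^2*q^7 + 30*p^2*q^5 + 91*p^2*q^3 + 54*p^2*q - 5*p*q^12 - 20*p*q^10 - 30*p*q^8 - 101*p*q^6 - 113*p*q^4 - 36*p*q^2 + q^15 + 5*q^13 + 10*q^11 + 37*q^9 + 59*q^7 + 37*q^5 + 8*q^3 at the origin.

8

The Hessian of f at 0 has rank 0. Corank 2; j^3 = -(3*p - 2*q)^3 is a perfect cube, so E-series; the 5-jet and mu = 8 give E_8.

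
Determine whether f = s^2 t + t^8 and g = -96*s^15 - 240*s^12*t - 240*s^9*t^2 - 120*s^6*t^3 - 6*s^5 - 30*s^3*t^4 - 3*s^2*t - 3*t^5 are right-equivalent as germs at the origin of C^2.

No.

The Hessian of f at 0 has rank 0. Corank 2; j^3 = s^2*t has shape L^2 M (L != M), so D-series; mu = 9 gives D_9. The Hessian of g at 0 has rank 0. Corank 2; j^3 = -3*s^2*t has shape L^2 M (L != M), so D-series; mu = 6 gives D_6. f is D_9 but g is D_6, hence not right-equivalent.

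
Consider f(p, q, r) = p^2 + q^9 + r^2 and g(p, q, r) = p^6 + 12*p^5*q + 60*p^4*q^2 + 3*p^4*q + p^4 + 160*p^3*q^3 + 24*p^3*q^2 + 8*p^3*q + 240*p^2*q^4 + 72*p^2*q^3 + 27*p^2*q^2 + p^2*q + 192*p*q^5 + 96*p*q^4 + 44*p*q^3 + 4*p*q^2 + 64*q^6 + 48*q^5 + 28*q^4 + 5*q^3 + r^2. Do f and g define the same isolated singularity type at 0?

No.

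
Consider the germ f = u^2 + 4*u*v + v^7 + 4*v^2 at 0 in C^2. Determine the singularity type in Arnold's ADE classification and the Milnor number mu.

Type A_{6}, Milnor number mu = 6.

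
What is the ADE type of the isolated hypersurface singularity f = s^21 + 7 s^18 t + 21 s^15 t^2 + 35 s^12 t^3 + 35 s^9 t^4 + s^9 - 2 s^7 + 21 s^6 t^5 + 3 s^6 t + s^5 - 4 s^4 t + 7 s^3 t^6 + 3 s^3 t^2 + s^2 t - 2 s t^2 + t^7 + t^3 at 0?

The Hessian of f at 0 has rank 0. Corank 2; j^3 = t*(s - t)^2 has shape L^2 M (L != M), so D-series; mu = 8 gives D_8.

D_8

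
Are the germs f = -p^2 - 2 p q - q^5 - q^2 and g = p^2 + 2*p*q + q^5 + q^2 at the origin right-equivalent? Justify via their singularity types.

The Hessian of f at 0 is [[-2, -2], [-2, -2]] with rank 1, so corank 1. A Groebner basis of the Jacobian ideal J(f) in C{p,q} is {q^4, p + q}; counting standard monomials gives mu = 4. Corank 1: A-series; mu = 4 gives A_4. The Hessian of g at 0 is [[2, 2], [2, 2]] with rank 1, so corank 1. A Groebner basis of the Jacobian ideal J(g) in C{p,q} is {q^4, p + q}; counting standard monomials gives mu = 4. Corank 1: A-series; mu = 4 gives A_4. Both have type A_4, hence right-equivalent.

Yes.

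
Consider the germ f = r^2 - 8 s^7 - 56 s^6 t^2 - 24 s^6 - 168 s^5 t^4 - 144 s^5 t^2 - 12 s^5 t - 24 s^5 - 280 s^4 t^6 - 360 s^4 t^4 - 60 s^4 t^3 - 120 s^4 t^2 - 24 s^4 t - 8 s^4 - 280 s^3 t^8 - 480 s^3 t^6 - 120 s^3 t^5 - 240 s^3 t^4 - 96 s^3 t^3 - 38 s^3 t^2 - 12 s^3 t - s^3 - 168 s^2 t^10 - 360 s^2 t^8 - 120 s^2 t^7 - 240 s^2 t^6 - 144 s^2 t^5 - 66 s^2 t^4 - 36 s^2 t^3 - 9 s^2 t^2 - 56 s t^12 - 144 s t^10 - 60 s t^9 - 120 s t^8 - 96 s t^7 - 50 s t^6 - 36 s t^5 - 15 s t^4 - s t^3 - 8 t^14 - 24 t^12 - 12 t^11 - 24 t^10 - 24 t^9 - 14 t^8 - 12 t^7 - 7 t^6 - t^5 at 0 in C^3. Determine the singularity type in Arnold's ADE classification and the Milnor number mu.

Type E_{7}, Milnor number mu = 7.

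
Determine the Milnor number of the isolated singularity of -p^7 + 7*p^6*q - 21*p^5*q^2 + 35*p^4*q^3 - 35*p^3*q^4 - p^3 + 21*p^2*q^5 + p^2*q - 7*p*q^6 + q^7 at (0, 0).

8

The Hessian of f at 0 has rank 0. Corank 2; j^3 = -p^2*(p - q) has shape L^2 M (L != M), so D-series; mu = 8 gives D_8.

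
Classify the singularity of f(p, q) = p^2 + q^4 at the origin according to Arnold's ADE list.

A_{3}

The Hessian of f at 0 has rank 1. Corank 1: A-series; mu = 3 gives A_3.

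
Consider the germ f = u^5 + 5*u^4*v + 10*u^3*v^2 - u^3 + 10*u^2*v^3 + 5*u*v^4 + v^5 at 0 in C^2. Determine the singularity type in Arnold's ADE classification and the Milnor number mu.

Type E_8, Milnor number mu = 8.

The Hessian of f at 0 has rank 0. Corank 2; j^3 = -u^3 is a perfect cube, so E-series; the 5-jet and mu = 8 give E_8.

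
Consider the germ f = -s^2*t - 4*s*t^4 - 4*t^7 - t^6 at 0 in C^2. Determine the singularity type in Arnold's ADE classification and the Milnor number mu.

The Hessian of f at 0 is [[0, 0], [0, 0]] with rank 0, so corank 2. A Groebner basis of the Jacobian ideal J(f) in C{s,t} is {s*t/2 + t^4, s^3, s^2*t, -s^2/3 + s*t^2}; counting standard monomials gives mu = 7. Corank 2; j^3 = -s^2*t has shape L^2 M (L != M), so D-series; mu = 7 gives D_7.

Type D_7, Milnor number mu = 7.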